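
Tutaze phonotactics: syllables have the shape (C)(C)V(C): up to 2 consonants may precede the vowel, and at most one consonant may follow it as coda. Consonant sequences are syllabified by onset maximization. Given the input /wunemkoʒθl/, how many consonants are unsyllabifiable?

Syllabifying with onset maximization leaves /θ/, /l/ stranded (at most one coda consonant is licensed; onsets may contain at most 2 consonants).

2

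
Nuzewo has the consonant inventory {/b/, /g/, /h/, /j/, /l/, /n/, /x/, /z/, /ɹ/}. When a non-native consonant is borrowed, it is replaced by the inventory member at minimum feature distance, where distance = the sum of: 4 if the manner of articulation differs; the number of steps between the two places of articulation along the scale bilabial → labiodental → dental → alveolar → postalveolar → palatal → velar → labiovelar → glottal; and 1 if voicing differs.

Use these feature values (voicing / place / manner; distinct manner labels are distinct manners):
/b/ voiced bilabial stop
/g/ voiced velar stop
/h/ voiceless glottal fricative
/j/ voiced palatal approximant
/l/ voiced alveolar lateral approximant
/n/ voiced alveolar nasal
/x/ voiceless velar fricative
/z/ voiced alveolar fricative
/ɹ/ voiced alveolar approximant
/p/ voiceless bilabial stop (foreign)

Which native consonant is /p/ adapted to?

b

/b/ is closest: same manner (stop), place distance 0 (bilabial→bilabial), voicing differs (+1); total 1. Next closest is /g/ at distance 7.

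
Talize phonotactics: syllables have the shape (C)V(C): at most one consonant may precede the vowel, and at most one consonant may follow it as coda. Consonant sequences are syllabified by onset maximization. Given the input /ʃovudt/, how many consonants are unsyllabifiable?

The consonants /t/ cannot be parsed into a legal (C)V(C) syllable (at most one coda consonant is licensed; onsets are limited to one consonant).

1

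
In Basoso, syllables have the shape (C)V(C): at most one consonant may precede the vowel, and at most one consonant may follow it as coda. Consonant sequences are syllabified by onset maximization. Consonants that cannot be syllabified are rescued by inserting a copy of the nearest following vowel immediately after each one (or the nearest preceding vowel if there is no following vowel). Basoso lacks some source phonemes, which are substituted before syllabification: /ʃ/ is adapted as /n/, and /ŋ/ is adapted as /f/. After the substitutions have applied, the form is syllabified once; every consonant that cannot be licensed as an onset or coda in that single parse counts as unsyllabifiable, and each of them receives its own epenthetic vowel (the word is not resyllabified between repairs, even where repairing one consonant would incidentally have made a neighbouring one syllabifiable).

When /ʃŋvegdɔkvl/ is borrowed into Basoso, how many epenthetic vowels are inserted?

4

After substitution the input is /nfvegdɔkvl/.
The unsyllabifiable consonants are /n/, /f/, /v/, /l/; each receives one epenthetic vowel.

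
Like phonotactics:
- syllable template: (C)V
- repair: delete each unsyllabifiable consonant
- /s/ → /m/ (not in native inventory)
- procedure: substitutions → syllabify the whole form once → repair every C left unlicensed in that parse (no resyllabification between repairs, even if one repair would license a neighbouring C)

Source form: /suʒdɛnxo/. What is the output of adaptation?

Substitution: /s/ → /m/, giving /muʒdɛnxo/.
Under (C)V, the unsyllabifiable consonants are /ʒ/, /n/ (no codas are permitted; onsets are limited to one consonant).
Deleting the stranded consonants removes /ʒ/, /n/.

mudɛxo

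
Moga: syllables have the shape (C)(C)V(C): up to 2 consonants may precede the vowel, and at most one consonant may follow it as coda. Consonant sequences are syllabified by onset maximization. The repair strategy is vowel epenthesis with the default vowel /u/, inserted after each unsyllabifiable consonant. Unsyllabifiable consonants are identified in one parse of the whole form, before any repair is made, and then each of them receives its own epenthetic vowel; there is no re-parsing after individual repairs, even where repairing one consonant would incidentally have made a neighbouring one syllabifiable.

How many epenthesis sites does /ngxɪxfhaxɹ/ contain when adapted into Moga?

2

The unsyllabifiable consonants are /n/, /ɹ/; each receives one epenthetic vowel.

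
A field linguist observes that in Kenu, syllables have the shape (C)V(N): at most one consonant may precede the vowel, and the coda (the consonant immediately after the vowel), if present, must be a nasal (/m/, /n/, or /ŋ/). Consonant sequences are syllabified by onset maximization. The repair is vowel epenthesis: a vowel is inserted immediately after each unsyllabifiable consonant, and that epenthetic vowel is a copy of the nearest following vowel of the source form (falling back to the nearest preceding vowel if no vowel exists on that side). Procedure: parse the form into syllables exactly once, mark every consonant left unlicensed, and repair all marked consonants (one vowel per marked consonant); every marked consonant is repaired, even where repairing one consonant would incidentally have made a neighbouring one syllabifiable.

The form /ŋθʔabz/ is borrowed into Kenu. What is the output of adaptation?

ŋaθaʔabaza

The consonants /ŋ/, /θ/, /b/, /z/ cannot be parsed into a legal (C)V(N) syllable (only a nasal (/m/, /n/, or /ŋ/) is licensed in coda position; onsets are limited to one consonant).
Each unlicensed consonant becomes the onset of a new syllable: /ŋ/ → /ŋa/, /θ/ → /θa/, /b/ → /ba/, /z/ → /za/.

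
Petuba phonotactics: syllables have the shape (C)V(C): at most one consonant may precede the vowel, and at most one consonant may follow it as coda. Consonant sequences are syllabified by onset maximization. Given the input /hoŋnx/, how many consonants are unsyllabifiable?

2

The consonants /n/, /x/ cannot be parsed into a legal (C)V(C) syllable (at most one coda consonant is licensed; onsets are limited to one consonant).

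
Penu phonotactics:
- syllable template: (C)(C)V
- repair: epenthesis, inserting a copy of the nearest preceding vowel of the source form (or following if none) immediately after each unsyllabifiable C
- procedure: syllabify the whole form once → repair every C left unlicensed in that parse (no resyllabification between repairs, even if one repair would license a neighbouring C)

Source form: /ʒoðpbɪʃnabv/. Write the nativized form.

ʒoðopbɪʃnabava

The consonants /ð/, /b/, /v/ cannot be parsed into a legal (C)(C)V syllable (no codas are permitted; onsets may contain at most 2 consonants).
Epenthesis after each stranded consonant: /ð/ → /ðo/, /b/ → /ba/, /v/ → /va/.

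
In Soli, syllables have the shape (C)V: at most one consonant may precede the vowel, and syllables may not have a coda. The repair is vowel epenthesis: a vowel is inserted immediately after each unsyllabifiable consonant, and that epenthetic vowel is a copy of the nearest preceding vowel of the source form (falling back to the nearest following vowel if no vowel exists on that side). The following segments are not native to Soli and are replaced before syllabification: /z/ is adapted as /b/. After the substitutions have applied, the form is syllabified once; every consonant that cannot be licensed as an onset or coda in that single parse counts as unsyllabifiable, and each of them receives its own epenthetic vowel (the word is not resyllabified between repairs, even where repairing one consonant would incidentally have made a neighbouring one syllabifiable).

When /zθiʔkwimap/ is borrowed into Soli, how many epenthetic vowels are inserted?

4

After substitution the input is /bθiʔkwimap/.
The unsyllabifiable consonants are /b/, /ʔ/, /k/, /p/; each receives one epenthetic vowel.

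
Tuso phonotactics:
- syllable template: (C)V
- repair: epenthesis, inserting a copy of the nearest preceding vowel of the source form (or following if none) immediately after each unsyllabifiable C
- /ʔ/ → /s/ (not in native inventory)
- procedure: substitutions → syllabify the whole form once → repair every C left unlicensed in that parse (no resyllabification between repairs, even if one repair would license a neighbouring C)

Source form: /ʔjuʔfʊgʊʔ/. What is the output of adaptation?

Substitution: /ʔ/ → /s/, giving /sjusfʊgʊs/.
Under (C)V, the unsyllabifiable consonants are /s/, /s/, /s/ (no codas are permitted; onsets are limited to one consonant).
Inserting the epenthetic vowel yields /s/ → /su/, /s/ → /su/, /s/ → /sʊ/.

sujusufʊgʊsʊ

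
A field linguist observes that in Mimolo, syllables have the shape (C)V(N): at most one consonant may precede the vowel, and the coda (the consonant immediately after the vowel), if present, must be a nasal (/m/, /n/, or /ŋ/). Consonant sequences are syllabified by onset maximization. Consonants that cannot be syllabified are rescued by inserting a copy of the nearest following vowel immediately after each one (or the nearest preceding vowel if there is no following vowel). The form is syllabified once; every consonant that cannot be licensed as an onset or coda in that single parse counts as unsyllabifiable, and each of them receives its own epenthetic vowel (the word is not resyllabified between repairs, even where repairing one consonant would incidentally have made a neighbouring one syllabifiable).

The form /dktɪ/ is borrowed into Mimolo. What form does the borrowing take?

dɪkɪtɪ

Syllabifying with onset maximization leaves /d/, /k/ stranded (only a nasal (/m/, /n/, or /ŋ/) is licensed in coda position; onsets are limited to one consonant).
Each unlicensed consonant becomes the onset of a new syllable: /d/ → /dɪ/, /k/ → /kɪ/.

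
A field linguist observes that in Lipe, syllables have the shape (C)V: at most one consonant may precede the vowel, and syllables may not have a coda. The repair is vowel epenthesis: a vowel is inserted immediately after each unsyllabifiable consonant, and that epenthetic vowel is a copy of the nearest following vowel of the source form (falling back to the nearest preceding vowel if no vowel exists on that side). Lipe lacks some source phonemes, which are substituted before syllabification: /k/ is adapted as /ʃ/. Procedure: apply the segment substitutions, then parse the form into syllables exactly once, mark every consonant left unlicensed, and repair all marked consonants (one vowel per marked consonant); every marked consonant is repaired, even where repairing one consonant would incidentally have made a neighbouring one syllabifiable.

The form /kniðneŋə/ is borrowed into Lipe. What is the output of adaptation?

Substitution: /k/ → /ʃ/, giving /ʃniðneŋə/.
The consonants /ʃ/, /ð/ cannot be parsed into a legal (C)V syllable (no codas are permitted; onsets are limited to one consonant).
Each unlicensed consonant becomes the onset of a new syllable: /ʃ/ → /ʃi/, /ð/ → /ðe/.

ʃiniðeneŋə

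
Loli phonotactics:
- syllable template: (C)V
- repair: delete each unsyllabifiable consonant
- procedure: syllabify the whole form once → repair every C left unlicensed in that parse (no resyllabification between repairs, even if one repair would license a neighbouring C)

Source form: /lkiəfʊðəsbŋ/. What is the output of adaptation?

Under (C)V, the unsyllabifiable consonants are /l/, /s/, /b/, /ŋ/ (no codas are permitted; onsets are limited to one consonant).
Each unlicensed consonant is deleted: /l/, /s/, /b/, /ŋ/.

kiəfʊðə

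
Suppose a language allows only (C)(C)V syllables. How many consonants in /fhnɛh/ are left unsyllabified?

2

Syllabifying with onset maximization leaves /f/, /h/ stranded (no codas are permitted; onsets may contain at most 2 consonants).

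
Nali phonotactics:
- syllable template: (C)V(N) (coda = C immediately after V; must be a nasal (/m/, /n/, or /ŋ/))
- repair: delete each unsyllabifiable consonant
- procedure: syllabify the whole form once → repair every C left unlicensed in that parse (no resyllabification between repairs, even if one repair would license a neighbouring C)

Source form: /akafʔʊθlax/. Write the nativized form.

The consonants /f/, /θ/, /x/ cannot be parsed into a legal (C)V(N) syllable (only a nasal (/m/, /n/, or /ŋ/) is licensed in coda position; onsets are limited to one consonant).
Each unlicensed consonant is deleted: /f/, /θ/, /x/.

akaʔʊla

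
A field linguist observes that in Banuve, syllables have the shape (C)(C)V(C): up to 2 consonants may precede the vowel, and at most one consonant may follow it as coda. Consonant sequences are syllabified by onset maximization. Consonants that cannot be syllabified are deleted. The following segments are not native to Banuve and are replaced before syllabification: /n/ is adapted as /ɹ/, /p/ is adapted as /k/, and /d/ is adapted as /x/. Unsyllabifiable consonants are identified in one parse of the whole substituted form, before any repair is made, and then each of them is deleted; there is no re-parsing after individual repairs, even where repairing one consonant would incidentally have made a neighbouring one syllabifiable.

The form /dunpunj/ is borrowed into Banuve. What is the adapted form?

Substitution: /d/ → /x/, /n/ → /ɹ/, /p/ → /k/, giving /xuɹkuɹj/.
The consonants /j/ cannot be parsed into a legal (C)(C)V(C) syllable (at most one coda consonant is licensed; onsets may contain at most 2 consonants).
Each unlicensed consonant is deleted: /j/.

xuɹkuɹ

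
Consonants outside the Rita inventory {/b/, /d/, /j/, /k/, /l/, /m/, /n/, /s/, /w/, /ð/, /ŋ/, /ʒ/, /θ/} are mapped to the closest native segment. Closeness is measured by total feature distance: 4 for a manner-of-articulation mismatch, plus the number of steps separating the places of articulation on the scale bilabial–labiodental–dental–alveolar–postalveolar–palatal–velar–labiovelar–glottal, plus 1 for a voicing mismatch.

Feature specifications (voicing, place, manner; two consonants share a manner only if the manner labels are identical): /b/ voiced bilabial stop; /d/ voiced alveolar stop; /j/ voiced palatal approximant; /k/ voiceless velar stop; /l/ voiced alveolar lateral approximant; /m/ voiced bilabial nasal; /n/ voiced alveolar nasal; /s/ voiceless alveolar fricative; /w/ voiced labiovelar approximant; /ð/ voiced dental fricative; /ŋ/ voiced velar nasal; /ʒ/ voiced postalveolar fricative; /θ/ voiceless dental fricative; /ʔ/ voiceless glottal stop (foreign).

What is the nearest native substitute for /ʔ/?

/k/ is closest: same manner (stop), place distance 2 (glottal→velar), same voicing; total 2. Next closest is /d/ at distance 6.

k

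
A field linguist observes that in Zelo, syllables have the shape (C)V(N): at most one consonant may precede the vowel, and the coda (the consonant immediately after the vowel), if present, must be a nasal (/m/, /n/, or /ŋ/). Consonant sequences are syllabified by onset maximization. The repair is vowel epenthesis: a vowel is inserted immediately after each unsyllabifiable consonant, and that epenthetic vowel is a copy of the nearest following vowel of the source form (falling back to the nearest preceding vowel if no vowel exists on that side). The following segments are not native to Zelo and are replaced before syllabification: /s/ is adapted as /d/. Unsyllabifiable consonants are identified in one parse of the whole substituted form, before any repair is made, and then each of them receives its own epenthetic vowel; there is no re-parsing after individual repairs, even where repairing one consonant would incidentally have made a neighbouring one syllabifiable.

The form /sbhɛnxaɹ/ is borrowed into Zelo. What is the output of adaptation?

dɛbɛhɛnxaɹa

Substitution: /s/ → /d/, giving /dbhɛnxaɹ/.
Under (C)V(N), the unsyllabifiable consonants are /d/, /b/, /ɹ/ (only a nasal (/m/, /n/, or /ŋ/) is licensed in coda position; onsets are limited to one consonant).
Epenthesis after each stranded consonant: /d/ → /dɛ/, /b/ → /bɛ/, /ɹ/ → /ɹa/.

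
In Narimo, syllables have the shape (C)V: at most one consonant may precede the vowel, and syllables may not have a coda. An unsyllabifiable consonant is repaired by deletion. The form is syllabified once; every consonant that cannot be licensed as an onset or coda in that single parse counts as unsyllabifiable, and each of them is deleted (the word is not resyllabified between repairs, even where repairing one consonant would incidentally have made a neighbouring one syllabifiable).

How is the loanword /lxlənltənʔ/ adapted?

The consonants /l/, /x/, /n/, /l/, /n/, /ʔ/ cannot be parsed into a legal (C)V syllable (no codas are permitted; onsets are limited to one consonant).
Each unlicensed consonant is deleted: /l/, /x/, /n/, /l/, /n/, /ʔ/.

lətə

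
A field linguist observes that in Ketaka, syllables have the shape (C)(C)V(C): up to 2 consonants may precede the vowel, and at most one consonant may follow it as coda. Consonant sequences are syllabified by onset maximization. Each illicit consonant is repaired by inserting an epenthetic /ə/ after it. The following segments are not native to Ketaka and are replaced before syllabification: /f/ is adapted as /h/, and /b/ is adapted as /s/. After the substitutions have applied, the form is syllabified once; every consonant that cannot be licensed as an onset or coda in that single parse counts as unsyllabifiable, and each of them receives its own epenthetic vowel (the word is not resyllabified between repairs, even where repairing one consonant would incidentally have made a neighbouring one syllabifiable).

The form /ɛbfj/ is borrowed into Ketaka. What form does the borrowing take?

ɛshəjə

Substitution: /b/ → /s/, /f/ → /h/, giving /ɛshj/.
The consonants /h/, /j/ cannot be parsed into a legal (C)(C)V(C) syllable (at most one coda consonant is licensed; onsets may contain at most 2 consonants).
Each unlicensed consonant becomes the onset of a new syllable: /h/ → /hə/, /j/ → /jə/.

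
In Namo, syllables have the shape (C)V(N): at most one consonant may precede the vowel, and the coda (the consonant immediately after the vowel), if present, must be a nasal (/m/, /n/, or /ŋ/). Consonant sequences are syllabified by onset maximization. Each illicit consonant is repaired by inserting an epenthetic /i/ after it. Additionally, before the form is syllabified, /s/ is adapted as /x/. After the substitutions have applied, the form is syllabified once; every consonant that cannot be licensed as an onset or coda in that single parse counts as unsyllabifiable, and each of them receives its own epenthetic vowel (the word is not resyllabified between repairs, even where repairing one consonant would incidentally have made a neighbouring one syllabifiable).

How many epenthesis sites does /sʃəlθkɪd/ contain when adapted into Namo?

4

After substitution the input is /xʃəlθkɪd/.
The unsyllabifiable consonants are /x/, /l/, /θ/, /d/; each receives one epenthetic vowel.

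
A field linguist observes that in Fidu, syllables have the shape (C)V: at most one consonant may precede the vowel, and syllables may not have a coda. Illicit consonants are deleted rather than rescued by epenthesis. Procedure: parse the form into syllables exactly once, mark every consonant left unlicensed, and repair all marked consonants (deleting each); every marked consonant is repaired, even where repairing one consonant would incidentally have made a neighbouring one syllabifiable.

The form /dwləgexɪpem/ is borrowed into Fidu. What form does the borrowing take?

Under (C)V, the unsyllabifiable consonants are /d/, /w/, /m/ (no codas are permitted; onsets are limited to one consonant).
Deleting the stranded consonants removes /d/, /w/, /m/.

ləgexɪpe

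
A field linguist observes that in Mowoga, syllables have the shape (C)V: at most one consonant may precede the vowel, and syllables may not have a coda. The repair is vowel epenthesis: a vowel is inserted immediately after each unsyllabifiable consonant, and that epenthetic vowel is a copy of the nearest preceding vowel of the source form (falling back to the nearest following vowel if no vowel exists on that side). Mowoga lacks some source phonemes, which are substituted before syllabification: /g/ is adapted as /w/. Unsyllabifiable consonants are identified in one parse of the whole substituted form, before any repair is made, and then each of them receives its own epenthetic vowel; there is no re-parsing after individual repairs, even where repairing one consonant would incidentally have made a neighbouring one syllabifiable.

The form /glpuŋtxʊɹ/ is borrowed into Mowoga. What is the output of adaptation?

Substitution: /g/ → /w/, giving /wlpuŋtxʊɹ/.
Syllabifying with onset maximization leaves /w/, /l/, /ŋ/, /t/, /ɹ/ stranded (no codas are permitted; onsets are limited to one consonant).
Epenthesis after each stranded consonant: /w/ → /wu/, /l/ → /lu/, /ŋ/ → /ŋu/, /t/ → /tu/, /ɹ/ → /ɹʊ/.

wulupuŋutuxʊɹʊ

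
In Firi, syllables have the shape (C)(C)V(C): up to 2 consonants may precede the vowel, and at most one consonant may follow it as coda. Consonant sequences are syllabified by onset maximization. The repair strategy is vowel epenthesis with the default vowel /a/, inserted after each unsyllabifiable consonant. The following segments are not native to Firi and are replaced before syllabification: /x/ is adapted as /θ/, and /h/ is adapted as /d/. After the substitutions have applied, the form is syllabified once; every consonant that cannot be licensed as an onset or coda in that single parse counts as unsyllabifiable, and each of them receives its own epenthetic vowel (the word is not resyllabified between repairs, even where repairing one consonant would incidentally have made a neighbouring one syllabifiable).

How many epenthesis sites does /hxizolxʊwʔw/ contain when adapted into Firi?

After substitution the input is /dθizolθʊwʔw/.
The unsyllabifiable consonants are /ʔ/, /w/; each receives one epenthetic vowel.

2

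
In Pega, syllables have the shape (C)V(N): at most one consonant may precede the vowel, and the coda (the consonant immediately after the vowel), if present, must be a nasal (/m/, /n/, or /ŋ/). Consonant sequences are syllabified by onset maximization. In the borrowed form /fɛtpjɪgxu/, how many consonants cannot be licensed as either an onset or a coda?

Under (C)V(N), the unsyllabifiable consonants are /t/, /p/, /g/ (only a nasal (/m/, /n/, or /ŋ/) is licensed in coda position; onsets are limited to one consonant).

3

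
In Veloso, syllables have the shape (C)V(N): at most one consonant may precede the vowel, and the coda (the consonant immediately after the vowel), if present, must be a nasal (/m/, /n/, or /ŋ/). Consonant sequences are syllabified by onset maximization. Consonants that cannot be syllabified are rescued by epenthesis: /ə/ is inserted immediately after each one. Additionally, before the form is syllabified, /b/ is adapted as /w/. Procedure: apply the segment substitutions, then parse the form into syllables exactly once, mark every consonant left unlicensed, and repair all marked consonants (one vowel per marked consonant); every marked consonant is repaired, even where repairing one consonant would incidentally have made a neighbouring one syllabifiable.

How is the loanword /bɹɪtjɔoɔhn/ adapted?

Substitution: /b/ → /w/, giving /wɹɪtjɔoɔhn/.
Syllabifying with onset maximization leaves /w/, /t/, /h/, /n/ stranded (only a nasal (/m/, /n/, or /ŋ/) is licensed in coda position; onsets are limited to one consonant).
Epenthesis after each stranded consonant: /w/ → /wə/, /t/ → /tə/, /h/ → /hə/, /n/ → /nə/.

wəɹɪtəjɔoɔhənə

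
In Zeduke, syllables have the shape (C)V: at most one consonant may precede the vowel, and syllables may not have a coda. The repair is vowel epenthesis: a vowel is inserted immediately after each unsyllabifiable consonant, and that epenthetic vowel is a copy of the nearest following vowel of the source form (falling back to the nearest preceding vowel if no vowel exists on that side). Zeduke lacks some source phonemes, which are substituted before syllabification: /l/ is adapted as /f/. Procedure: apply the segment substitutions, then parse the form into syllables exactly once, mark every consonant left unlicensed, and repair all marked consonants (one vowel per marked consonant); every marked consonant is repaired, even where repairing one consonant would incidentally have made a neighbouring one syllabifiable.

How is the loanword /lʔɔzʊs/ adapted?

fɔʔɔzʊsʊ

Substitution: /l/ → /f/, giving /fʔɔzʊs/.
Syllabifying with onset maximization leaves /f/, /s/ stranded (no codas are permitted; onsets are limited to one consonant).
Each unlicensed consonant becomes the onset of a new syllable: /f/ → /fɔ/, /s/ → /sʊ/.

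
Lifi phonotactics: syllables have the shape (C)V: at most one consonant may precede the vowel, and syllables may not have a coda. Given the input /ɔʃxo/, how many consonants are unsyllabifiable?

1

The consonants /ʃ/ cannot be parsed into a legal (C)V syllable (no codas are permitted; onsets are limited to one consonant).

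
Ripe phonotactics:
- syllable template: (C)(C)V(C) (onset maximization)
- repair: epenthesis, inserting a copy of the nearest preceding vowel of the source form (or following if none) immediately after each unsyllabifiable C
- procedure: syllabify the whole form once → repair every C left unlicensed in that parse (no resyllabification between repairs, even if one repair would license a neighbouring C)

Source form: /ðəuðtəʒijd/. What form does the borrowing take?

Syllabifying with onset maximization leaves /d/ stranded (at most one coda consonant is licensed; onsets may contain at most 2 consonants).
Epenthesis after each stranded consonant: /d/ → /di/.

ðəuðtəʒijdi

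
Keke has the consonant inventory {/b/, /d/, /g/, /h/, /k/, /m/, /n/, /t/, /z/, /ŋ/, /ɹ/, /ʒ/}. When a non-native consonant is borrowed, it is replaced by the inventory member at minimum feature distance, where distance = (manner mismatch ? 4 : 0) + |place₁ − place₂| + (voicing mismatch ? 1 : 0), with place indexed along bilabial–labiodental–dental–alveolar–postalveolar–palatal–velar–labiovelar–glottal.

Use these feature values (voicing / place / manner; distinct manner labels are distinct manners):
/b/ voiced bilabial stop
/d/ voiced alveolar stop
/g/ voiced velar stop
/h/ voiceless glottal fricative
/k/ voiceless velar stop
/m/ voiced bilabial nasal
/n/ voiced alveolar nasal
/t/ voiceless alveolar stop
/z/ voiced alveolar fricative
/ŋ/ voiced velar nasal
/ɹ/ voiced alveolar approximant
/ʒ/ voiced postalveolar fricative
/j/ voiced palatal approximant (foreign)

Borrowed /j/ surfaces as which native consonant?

ɹ

/ɹ/ is closest: same manner (approximant), place distance 2 (palatal→alveolar), same voicing; total 2. Next closest is /g/ at distance 5.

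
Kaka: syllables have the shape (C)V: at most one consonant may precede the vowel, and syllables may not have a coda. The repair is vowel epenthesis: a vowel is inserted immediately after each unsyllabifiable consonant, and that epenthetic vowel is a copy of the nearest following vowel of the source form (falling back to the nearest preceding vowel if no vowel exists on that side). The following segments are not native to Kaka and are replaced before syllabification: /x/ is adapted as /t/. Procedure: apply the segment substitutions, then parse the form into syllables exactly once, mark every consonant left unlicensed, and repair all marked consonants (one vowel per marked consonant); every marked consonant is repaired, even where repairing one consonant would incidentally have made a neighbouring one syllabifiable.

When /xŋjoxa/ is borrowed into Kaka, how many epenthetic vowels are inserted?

After substitution the input is /tŋjota/.
The unsyllabifiable consonants are /t/, /ŋ/; each receives one epenthetic vowel.

2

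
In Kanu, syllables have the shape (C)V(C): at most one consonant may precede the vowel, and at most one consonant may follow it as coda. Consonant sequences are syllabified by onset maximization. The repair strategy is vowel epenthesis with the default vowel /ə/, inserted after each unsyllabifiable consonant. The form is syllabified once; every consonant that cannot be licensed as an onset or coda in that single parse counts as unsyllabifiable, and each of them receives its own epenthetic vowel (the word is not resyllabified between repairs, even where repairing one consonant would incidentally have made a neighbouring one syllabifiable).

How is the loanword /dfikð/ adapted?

Syllabifying with onset maximization leaves /d/, /ð/ stranded (at most one coda consonant is licensed; onsets are limited to one consonant).
Each unlicensed consonant becomes the onset of a new syllable: /d/ → /də/, /ð/ → /ðə/.

dəfikðə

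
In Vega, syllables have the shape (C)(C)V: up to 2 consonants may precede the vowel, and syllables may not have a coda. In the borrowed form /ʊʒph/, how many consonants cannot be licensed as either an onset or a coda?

3

Under (C)(C)V, the unsyllabifiable consonants are /ʒ/, /p/, /h/ (no codas are permitted; onsets may contain at most 2 consonants).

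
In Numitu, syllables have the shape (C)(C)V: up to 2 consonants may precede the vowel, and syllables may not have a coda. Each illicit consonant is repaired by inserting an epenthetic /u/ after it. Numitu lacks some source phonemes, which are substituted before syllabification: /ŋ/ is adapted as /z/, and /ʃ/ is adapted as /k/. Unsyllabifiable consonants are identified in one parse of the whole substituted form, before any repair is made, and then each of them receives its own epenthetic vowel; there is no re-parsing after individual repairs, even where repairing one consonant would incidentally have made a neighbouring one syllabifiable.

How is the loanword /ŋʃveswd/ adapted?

zukvesuwudu

Substitution: /ŋ/ → /z/, /ʃ/ → /k/, giving /zkveswd/.
The consonants /z/, /s/, /w/, /d/ cannot be parsed into a legal (C)(C)V syllable (no codas are permitted; onsets may contain at most 2 consonants).
Epenthesis after each stranded consonant: /z/ → /zu/, /s/ → /su/, /w/ → /wu/, /d/ → /du/.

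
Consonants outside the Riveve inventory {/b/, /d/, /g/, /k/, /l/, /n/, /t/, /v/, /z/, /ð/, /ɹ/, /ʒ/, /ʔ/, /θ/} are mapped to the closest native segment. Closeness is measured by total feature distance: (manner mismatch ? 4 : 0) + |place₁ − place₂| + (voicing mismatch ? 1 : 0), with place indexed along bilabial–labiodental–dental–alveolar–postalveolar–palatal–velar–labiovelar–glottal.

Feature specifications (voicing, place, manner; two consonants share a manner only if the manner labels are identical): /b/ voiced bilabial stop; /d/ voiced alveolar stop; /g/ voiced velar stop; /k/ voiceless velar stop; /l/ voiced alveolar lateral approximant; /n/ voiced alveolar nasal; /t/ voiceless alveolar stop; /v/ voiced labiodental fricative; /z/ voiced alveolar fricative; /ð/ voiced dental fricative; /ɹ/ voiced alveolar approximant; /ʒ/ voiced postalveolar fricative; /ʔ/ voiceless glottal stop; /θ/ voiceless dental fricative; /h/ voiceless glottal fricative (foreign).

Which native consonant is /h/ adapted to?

ʔ

/ʔ/ is closest: manner differs (fricative→stop, +4), place distance 0 (glottal→glottal), same voicing; total 4. Next closest is /ʒ/ at distance 5.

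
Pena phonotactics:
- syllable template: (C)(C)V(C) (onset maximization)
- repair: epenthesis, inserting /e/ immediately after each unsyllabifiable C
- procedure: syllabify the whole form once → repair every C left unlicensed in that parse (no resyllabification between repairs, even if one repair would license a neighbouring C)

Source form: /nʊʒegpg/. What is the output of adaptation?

The consonants /p/, /g/ cannot be parsed into a legal (C)(C)V(C) syllable (at most one coda consonant is licensed; onsets may contain at most 2 consonants).
Inserting the epenthetic vowel yields /p/ → /pe/, /g/ → /ge/.

nʊʒegpege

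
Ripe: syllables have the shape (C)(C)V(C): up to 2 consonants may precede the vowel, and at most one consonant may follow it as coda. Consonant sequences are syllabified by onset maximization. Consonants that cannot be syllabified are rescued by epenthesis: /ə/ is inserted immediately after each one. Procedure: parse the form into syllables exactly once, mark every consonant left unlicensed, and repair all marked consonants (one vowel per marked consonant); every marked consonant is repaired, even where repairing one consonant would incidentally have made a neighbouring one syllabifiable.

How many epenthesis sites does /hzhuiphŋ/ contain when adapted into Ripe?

3

The unsyllabifiable consonants are /h/, /h/, /ŋ/; each receives one epenthetic vowel.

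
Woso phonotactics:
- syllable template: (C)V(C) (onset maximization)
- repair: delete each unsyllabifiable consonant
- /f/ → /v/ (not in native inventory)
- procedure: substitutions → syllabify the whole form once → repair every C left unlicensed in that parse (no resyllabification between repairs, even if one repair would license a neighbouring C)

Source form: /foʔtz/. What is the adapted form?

voʔ

Substitution: /f/ → /v/, giving /voʔtz/.
Syllabifying with onset maximization leaves /t/, /z/ stranded (at most one coda consonant is licensed; onsets are limited to one consonant).
Deletion applies to /t/, /z/.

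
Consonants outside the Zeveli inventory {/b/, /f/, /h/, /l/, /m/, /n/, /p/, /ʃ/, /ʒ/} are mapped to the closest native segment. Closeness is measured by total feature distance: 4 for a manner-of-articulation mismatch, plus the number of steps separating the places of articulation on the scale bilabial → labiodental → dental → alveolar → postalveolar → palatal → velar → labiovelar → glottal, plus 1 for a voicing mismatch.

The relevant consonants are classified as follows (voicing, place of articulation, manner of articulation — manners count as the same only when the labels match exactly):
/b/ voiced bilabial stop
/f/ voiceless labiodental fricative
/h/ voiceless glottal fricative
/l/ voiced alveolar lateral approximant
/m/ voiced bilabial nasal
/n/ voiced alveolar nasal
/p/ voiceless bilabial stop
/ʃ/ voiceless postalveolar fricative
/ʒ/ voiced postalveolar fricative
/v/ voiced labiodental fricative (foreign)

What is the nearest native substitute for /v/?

/f/ is closest: same manner (fricative), place distance 0 (labiodental→labiodental), voicing differs (+1); total 1. Next closest is /ʒ/ at distance 3.

f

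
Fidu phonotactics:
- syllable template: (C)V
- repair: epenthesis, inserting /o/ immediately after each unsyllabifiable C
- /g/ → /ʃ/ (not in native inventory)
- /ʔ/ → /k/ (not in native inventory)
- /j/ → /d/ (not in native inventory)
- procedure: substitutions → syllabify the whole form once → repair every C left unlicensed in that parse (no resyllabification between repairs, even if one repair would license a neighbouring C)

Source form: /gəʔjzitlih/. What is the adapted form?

Substitution: /g/ → /ʃ/, /ʔ/ → /k/, /j/ → /d/, giving /ʃəkdzitlih/.
Under (C)V, the unsyllabifiable consonants are /k/, /d/, /t/, /h/ (no codas are permitted; onsets are limited to one consonant).
Epenthesis after each stranded consonant: /k/ → /ko/, /d/ → /do/, /t/ → /to/, /h/ → /ho/.

ʃəkodozitoliho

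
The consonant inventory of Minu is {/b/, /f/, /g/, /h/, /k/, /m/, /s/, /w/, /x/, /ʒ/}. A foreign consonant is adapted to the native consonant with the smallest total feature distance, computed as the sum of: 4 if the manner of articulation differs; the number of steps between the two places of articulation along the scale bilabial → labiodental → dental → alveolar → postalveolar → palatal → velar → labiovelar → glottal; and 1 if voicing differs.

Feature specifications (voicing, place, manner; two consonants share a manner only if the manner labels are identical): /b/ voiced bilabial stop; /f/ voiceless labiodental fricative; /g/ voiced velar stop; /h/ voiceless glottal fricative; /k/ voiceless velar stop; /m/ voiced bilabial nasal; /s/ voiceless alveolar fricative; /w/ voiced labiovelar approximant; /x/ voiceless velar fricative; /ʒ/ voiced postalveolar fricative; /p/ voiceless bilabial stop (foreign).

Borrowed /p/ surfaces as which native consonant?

/b/ is closest: same manner (stop), place distance 0 (bilabial→bilabial), voicing differs (+1); total 1. Next closest is /f/ at distance 5.

b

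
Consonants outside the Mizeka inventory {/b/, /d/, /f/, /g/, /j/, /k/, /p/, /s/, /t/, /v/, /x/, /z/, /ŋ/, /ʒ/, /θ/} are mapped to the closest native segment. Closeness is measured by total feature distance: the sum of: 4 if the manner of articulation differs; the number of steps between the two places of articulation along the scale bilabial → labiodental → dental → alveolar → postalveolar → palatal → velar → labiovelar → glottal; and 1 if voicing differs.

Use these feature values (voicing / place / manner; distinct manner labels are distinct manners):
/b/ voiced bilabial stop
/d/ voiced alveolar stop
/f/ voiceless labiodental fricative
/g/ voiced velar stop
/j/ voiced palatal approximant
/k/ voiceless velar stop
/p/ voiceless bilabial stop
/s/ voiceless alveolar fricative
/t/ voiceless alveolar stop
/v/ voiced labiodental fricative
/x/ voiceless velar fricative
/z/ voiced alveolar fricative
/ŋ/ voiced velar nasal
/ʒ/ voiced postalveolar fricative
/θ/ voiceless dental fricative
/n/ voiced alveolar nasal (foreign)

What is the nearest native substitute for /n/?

ŋ

/ŋ/ is closest: same manner (nasal), place distance 3 (alveolar→velar), same voicing; total 3. Next closest is /d/ at distance 4.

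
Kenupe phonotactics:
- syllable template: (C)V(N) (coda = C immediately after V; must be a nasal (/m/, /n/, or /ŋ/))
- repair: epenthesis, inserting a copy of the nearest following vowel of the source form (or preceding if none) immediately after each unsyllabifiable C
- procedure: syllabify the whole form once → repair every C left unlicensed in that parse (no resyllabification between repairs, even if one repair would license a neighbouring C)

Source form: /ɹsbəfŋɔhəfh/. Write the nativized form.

ɹəsəbəfɔŋɔhəfəhə

Under (C)V(N), the unsyllabifiable consonants are /ɹ/, /s/, /f/, /f/, /h/ (only a nasal (/m/, /n/, or /ŋ/) is licensed in coda position; onsets are limited to one consonant).
Each unlicensed consonant becomes the onset of a new syllable: /ɹ/ → /ɹə/, /s/ → /sə/, /f/ → /fɔ/, /f/ → /fə/, /h/ → /hə/.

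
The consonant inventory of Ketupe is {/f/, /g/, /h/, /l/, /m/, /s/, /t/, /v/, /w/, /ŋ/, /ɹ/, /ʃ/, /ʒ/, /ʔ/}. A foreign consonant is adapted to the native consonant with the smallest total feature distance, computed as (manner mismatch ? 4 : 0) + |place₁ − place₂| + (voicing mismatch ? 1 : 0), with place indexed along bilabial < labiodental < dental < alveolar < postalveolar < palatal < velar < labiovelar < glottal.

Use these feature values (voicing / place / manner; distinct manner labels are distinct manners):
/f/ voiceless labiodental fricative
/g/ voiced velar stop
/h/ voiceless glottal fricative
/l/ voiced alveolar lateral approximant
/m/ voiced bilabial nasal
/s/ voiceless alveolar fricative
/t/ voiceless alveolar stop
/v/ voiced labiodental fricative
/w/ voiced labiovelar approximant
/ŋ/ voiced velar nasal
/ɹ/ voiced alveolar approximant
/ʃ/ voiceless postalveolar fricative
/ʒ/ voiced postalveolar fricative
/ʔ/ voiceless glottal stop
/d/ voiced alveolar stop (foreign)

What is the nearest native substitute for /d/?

/t/ is closest: same manner (stop), place distance 0 (alveolar→alveolar), voicing differs (+1); total 1. Next closest is /g/ at distance 3.

t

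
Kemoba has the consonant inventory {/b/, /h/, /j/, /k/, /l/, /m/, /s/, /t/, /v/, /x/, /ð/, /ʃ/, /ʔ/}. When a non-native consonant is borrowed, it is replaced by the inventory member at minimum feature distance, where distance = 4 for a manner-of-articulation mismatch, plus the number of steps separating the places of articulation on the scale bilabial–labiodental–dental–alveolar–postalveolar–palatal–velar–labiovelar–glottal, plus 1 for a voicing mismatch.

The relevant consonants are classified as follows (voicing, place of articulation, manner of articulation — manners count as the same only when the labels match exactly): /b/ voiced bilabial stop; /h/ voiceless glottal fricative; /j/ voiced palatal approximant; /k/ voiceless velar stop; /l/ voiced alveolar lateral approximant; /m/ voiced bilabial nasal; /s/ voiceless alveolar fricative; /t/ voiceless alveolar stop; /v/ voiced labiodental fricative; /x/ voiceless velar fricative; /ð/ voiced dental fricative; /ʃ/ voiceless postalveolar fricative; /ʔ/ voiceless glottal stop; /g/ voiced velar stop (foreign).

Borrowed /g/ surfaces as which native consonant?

k

/k/ is closest: same manner (stop), place distance 0 (velar→velar), voicing differs (+1); total 1. Next closest is /ʔ/ at distance 3.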